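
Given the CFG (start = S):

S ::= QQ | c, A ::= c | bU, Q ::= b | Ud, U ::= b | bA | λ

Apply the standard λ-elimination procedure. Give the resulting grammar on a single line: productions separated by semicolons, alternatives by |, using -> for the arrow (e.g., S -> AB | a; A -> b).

Nullable set: {U}.
A -> bU: U nullable, giving b | bU.
Q -> Ud: U nullable, giving Ud | d.
Drop U -> λ.
Unchanged (no nullable symbols): S -> QQ; S -> c; A -> c; Q -> b; U -> b; U -> bA.

S -> c | QQ; A -> b | c | bU; Q -> b | d | Ud; U -> b | bA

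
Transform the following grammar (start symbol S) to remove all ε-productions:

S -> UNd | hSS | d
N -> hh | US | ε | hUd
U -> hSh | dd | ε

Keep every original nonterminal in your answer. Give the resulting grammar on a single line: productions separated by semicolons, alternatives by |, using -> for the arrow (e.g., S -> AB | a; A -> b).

Nullable set: {N, U}.
S -> UNd: U, N nullable, giving Nd | UNd | Ud | d.
Drop N -> ε.
N -> US: U nullable, giving S | US.
N -> hUd: U nullable, giving hUd | hd.
Drop U -> ε.
Unchanged (no nullable symbols): S -> d; S -> hSS; N -> hh; U -> dd; U -> hSh.

S -> d | Nd | Ud | UNd | hSS; N -> S | US | hd | hh | hUd; U -> dd | hSh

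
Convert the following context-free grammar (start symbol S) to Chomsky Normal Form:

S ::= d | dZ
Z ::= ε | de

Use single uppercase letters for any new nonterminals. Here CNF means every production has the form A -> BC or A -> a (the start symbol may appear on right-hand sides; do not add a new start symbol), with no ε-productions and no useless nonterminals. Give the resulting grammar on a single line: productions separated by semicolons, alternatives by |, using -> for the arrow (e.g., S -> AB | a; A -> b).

Nullable: {Z}; after ε-elimination: S -> d | dZ; Z -> de.
No unit productions to eliminate.
TERM: introduce A -> d, B -> e and substitute in every rule of length ≥2.

S -> d | AZ; A -> d; B -> e; Z -> AB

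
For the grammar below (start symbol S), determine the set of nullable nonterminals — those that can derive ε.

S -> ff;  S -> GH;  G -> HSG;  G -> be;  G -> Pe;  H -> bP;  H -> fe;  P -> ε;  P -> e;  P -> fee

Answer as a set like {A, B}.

{P}

Directly nullable (have an ε-rule): {P}.
Not nullable: G, H, S — each has a terminal in every rule's right-hand side or depends on a non-nullable symbol.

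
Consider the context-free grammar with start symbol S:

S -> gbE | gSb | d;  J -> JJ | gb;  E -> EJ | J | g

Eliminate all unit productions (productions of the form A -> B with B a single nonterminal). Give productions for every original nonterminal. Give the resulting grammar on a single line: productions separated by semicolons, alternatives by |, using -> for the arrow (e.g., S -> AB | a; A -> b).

S -> d | gSb | gbE; E -> g | EJ | JJ | gb; J -> JJ | gb

Unit productions: E->J.
Unit pairs (A ⇒* B via units): (E,J).
S: inherits non-unit rules of {S} → d | gSb | gbE.
E: inherits non-unit rules of {E, J} → EJ | JJ | g | gb.
J: inherits non-unit rules of {J} → JJ | gb.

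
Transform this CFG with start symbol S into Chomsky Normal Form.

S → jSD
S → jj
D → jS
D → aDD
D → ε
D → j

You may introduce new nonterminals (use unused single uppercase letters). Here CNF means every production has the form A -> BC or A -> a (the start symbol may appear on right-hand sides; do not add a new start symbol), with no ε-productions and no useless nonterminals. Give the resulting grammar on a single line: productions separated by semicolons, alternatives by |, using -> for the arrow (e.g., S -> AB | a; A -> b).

Nullable: {D}; after ε-elimination: S -> jS | jj | jSD; D -> a | j | aD | jS | aDD.
No unit productions to eliminate.
TERM: introduce A -> a, B -> j and substitute in every rule of length ≥2.
BIN: D -> ADD becomes D -> AC, C -> DD; S -> BSD becomes S -> BE, E -> SD.

S -> BB | BE | BS; A -> a; B -> j; C -> DD; D -> a | j | AC | AD | BS; E -> SD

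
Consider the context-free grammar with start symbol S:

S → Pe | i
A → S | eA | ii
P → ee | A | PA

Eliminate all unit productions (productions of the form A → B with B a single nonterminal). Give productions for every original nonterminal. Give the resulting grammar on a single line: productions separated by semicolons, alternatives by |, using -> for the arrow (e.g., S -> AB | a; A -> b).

S -> i | Pe; A -> i | Pe | eA | ii; P -> i | PA | Pe | eA | ee | ii

Unit productions: A->S, P->A.
Unit pairs (A ⇒* B via units): (A,S), (P,A), (P,S).
S: inherits non-unit rules of {S} → Pe | i.
A: inherits non-unit rules of {A, S} → Pe | eA | i | ii.
P: inherits non-unit rules of {A, P, S} → PA | Pe | eA | ee | i | ii.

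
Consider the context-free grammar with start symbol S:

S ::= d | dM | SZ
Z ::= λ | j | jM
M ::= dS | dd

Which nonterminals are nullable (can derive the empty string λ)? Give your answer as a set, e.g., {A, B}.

{Z}

Directly nullable (have an ε-rule): {Z}.
Not nullable: M, S — each has a terminal in every rule's right-hand side or depends on a non-nullable symbol.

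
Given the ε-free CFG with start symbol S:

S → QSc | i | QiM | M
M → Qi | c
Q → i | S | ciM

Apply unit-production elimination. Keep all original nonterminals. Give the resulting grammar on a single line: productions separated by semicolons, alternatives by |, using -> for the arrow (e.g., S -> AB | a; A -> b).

Unit productions: Q->S, S->M.
Unit pairs (A ⇒* B via units): (Q,M), (Q,S), (S,M).
S: inherits non-unit rules of {M, S} → QSc | Qi | QiM | c | i.
M: inherits non-unit rules of {M} → Qi | c.
Q: inherits non-unit rules of {M, Q, S} → QSc | Qi | QiM | c | ciM | i.

S -> c | i | Qi | QSc | QiM; M -> c | Qi; Q -> c | i | Qi | QSc | QiM | ciM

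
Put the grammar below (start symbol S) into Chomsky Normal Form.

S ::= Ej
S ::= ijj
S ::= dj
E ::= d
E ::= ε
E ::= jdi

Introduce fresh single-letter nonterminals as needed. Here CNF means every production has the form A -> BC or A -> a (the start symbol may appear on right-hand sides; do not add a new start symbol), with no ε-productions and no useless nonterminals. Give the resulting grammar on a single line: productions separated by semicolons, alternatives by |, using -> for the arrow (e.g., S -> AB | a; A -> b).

S -> j | BA | CF | EA; A -> j; B -> d; C -> i; D -> BC; E -> d | AD; F -> AA

Nullable: {E}; after ε-elimination: S -> j | Ej | dj | ijj; E -> d | jdi.
No unit productions to eliminate.
TERM: introduce B -> d, C -> i, A -> j and substitute in every rule of length ≥2.
BIN: E -> ABC becomes E -> AD, D -> BC; S -> CAA becomes S -> CF, F -> AA.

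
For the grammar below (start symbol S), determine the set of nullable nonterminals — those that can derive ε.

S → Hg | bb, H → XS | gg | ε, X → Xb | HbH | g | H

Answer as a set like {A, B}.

Directly nullable (have an ε-rule): {H}.
X is nullable via X -> H (every symbol on the right is already known nullable).
Not nullable: S — each has a terminal in every rule's right-hand side or depends on a non-nullable symbol.

{H, X}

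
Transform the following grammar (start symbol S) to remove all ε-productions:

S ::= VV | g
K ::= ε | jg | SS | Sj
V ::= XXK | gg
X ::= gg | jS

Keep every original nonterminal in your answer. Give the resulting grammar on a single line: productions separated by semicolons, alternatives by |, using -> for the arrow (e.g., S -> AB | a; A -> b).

S -> g | VV; K -> SS | Sj | jg; V -> XX | gg | XXK; X -> gg | jS

Nullable set: {K}.
Drop K -> ε.
V -> XXK: K nullable, giving XX | XXK.
Unchanged (no nullable symbols): S -> VV; S -> g; K -> SS; K -> Sj; K -> jg; V -> gg; X -> gg; X -> jS.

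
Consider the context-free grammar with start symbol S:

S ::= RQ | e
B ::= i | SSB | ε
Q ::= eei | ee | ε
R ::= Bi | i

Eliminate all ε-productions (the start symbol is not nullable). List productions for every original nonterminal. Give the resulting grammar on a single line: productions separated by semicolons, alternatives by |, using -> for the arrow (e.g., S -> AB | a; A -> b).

Nullable set: {B, Q}.
S -> RQ: Q nullable, giving R | RQ.
Drop B -> ε.
B -> SSB: B nullable, giving SS | SSB.
Drop Q -> ε.
R -> Bi: B nullable, giving Bi | i.
Unchanged (no nullable symbols): S -> e; B -> i; Q -> ee; Q -> eei; R -> i.

S -> R | e | RQ; B -> i | SS | SSB; Q -> ee | eei; R -> i | Bi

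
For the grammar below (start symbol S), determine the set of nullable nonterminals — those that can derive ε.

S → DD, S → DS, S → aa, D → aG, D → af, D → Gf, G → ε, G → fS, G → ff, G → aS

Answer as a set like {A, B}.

Directly nullable (have an ε-rule): {G}.
Not nullable: D, S — each has a terminal in every rule's right-hand side or depends on a non-nullable symbol.

{G}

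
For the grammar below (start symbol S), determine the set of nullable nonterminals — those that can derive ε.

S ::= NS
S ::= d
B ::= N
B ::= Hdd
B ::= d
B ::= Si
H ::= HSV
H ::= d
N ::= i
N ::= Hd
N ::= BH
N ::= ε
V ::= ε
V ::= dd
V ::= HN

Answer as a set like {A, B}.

{B, N, V}

Directly nullable (have an ε-rule): {N, V}.
B is nullable via B -> N (every symbol on the right is already known nullable).
Not nullable: H, S — each has a terminal in every rule's right-hand side or depends on a non-nullable symbol.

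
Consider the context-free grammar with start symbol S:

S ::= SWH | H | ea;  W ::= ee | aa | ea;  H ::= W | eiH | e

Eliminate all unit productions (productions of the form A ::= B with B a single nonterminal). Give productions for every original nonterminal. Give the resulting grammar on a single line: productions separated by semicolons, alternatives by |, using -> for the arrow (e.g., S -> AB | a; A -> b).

Unit productions: H->W, S->H.
Unit pairs (A ⇒* B via units): (H,W), (S,H), (S,W).
S: inherits non-unit rules of {H, S, W} → SWH | aa | e | ea | ee | eiH.
H: inherits non-unit rules of {H, W} → aa | e | ea | ee | eiH.
W: inherits non-unit rules of {W} → aa | ea | ee.

S -> e | aa | ea | ee | SWH | eiH; H -> e | aa | ea | ee | eiH; W -> aa | ea | ee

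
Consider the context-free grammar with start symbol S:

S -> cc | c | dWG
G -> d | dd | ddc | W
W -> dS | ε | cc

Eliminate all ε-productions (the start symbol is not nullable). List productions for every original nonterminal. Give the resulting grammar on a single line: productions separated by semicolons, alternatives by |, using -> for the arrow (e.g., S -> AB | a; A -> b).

Nullable set: {G, W}.
S -> dWG: W, G nullable, giving d | dG | dW | dWG.
G -> W: W nullable, giving W.
Drop W -> ε.
Unchanged (no nullable symbols): S -> c; S -> cc; G -> d; G -> dd; G -> ddc; W -> cc; W -> dS.

S -> c | d | cc | dG | dW | dWG; G -> W | d | dd | ddc; W -> cc | dS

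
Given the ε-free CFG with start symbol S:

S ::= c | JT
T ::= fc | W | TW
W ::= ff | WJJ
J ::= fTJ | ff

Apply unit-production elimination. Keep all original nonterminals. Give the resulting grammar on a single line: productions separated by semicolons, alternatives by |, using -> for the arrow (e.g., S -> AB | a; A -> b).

S -> c | JT; J -> ff | fTJ; T -> TW | fc | ff | WJJ; W -> ff | WJJ

Unit productions: T->W.
Unit pairs (A ⇒* B via units): (T,W).
S: inherits non-unit rules of {S} → JT | c.
J: inherits non-unit rules of {J} → fTJ | ff.
T: inherits non-unit rules of {T, W} → TW | WJJ | fc | ff.
W: inherits non-unit rules of {W} → WJJ | ff.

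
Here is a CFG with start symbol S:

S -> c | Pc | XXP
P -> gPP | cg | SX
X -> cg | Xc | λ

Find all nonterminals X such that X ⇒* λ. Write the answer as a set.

Directly nullable (have an ε-rule): {X}.
Not nullable: P, S — each has a terminal in every rule's right-hand side or depends on a non-nullable symbol.

{X}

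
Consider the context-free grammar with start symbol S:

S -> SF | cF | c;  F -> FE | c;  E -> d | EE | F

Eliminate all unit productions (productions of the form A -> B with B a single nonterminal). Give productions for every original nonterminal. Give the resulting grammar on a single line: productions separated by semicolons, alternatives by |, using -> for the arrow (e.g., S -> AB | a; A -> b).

S -> c | SF | cF; E -> c | d | EE | FE; F -> c | FE

Unit productions: E->F.
Unit pairs (A ⇒* B via units): (E,F).
S: inherits non-unit rules of {S} → SF | c | cF.
E: inherits non-unit rules of {E, F} → EE | FE | c | d.
F: inherits non-unit rules of {F} → FE | c.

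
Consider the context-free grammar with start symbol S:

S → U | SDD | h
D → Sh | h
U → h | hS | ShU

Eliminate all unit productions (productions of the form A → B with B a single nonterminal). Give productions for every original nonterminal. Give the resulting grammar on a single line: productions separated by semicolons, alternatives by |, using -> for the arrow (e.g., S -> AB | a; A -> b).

Unit productions: S->U.
Unit pairs (A ⇒* B via units): (S,U).
S: inherits non-unit rules of {S, U} → SDD | ShU | h | hS.
D: inherits non-unit rules of {D} → Sh | h.
U: inherits non-unit rules of {U} → ShU | h | hS.

S -> h | hS | SDD | ShU; D -> h | Sh; U -> h | hS | ShU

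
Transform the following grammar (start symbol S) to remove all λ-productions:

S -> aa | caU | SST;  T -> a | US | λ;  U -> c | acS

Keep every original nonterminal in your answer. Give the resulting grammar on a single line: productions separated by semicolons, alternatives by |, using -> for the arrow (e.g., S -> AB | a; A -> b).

S -> SS | aa | SST | caU; T -> a | US; U -> c | acS

Nullable set: {T}.
S -> SST: T nullable, giving SS | SST.
Drop T -> λ.
Unchanged (no nullable symbols): S -> aa; S -> caU; T -> US; T -> a; U -> acS; U -> c.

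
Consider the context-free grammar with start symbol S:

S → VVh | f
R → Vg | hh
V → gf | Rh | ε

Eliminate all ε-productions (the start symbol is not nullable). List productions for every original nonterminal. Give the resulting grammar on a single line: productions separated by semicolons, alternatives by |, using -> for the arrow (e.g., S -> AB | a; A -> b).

S -> f | h | Vh | VVh; R -> g | Vg | hh; V -> Rh | gf

Nullable set: {V}.
S -> VVh: V, V nullable, giving VVh | Vh | h.
R -> Vg: V nullable, giving Vg | g.
Drop V -> ε.
Unchanged (no nullable symbols): S -> f; R -> hh; V -> Rh; V -> gf.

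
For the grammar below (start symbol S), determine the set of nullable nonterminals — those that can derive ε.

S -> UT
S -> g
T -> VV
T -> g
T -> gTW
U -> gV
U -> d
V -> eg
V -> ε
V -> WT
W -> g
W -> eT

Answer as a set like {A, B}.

Directly nullable (have an ε-rule): {V}.
T is nullable via T -> VV (every symbol on the right is already known nullable).
Not nullable: S, U, W — each has a terminal in every rule's right-hand side or depends on a non-nullable symbol.

{T, V}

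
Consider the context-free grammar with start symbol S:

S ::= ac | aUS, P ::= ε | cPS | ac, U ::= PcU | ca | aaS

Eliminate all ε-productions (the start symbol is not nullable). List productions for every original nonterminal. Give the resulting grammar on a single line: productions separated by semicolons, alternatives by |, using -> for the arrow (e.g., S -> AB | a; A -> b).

S -> ac | aUS; P -> ac | cS | cPS; U -> cU | ca | PcU | aaS

Nullable set: {P}.
Drop P -> ε.
P -> cPS: P nullable, giving cPS | cS.
U -> PcU: P nullable, giving PcU | cU.
Unchanged (no nullable symbols): S -> aUS; S -> ac; P -> ac; U -> aaS; U -> ca.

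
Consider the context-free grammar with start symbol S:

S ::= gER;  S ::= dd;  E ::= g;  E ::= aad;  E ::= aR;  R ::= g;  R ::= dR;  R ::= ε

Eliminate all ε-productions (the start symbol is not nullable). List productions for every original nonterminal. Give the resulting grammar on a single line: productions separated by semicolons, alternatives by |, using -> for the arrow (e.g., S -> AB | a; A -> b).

S -> dd | gE | gER; E -> a | g | aR | aad; R -> d | g | dR

Nullable set: {R}.
S -> gER: R nullable, giving gE | gER.
E -> aR: R nullable, giving a | aR.
Drop R -> ε.
R -> dR: R nullable, giving d | dR.
Unchanged (no nullable symbols): S -> dd; E -> aad; E -> g; R -> g.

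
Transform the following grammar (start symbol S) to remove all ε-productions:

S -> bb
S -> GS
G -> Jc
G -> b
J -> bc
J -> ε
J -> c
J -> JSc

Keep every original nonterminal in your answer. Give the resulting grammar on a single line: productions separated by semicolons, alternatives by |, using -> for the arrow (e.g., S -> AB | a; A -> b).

Nullable set: {J}.
G -> Jc: J nullable, giving Jc | c.
Drop J -> ε.
J -> JSc: J nullable, giving JSc | Sc.
Unchanged (no nullable symbols): S -> GS; S -> bb; G -> b; J -> bc; J -> c.

S -> GS | bb; G -> b | c | Jc; J -> c | Sc | bc | JSc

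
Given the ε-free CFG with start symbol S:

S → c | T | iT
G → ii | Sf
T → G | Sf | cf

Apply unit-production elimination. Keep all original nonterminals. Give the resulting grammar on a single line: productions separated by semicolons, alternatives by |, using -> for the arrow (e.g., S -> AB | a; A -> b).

S -> c | Sf | cf | iT | ii; G -> Sf | ii; T -> Sf | cf | ii

Unit productions: S->T, T->G.
Unit pairs (A ⇒* B via units): (S,G), (S,T), (T,G).
S: inherits non-unit rules of {G, S, T} → Sf | c | cf | iT | ii.
G: inherits non-unit rules of {G} → Sf | ii.
T: inherits non-unit rules of {G, T} → Sf | cf | ii.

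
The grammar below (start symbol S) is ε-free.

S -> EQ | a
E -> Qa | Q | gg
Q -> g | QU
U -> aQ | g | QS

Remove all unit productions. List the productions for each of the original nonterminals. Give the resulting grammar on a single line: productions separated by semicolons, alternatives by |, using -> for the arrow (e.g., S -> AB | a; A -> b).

Unit productions: E->Q.
Unit pairs (A ⇒* B via units): (E,Q).
S: inherits non-unit rules of {S} → EQ | a.
E: inherits non-unit rules of {E, Q} → QU | Qa | g | gg.
Q: inherits non-unit rules of {Q} → QU | g.
U: inherits non-unit rules of {U} → QS | aQ | g.

S -> a | EQ; E -> g | QU | Qa | gg; Q -> g | QU; U -> g | QS | aQ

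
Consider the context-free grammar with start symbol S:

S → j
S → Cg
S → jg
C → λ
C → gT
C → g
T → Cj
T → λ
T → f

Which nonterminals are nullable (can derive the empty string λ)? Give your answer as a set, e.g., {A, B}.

{C, T}

Directly nullable (have an ε-rule): {C, T}.
Not nullable: S — each has a terminal in every rule's right-hand side or depends on a non-nullable symbol.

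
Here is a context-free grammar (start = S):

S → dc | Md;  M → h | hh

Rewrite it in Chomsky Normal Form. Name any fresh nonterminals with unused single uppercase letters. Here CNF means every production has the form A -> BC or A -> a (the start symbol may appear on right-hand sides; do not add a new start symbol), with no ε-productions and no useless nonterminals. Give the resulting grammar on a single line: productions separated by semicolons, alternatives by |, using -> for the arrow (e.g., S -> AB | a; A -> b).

No ε-productions.
No unit productions to eliminate.
TERM: introduce C -> c, B -> d, A -> h and substitute in every rule of length ≥2.

S -> BC | MB; A -> h; B -> d; C -> c; M -> h | AA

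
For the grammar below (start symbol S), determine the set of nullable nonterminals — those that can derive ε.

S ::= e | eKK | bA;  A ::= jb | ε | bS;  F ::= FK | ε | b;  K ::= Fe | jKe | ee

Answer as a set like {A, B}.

{A, F}

Directly nullable (have an ε-rule): {A, F}.
Not nullable: K, S — each has a terminal in every rule's right-hand side or depends on a non-nullable symbol.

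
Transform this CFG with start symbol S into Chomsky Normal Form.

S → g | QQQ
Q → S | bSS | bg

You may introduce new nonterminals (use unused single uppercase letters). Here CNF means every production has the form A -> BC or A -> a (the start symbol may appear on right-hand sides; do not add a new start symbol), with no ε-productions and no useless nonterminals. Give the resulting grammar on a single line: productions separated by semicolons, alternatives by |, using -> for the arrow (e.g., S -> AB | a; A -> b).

No ε-productions.
After unit-elimination: S -> g | QQQ; Q -> g | bg | QQQ | bSS.
TERM: introduce A -> b, B -> g and substitute in every rule of length ≥2.
BIN: Q -> ASS becomes Q -> AC, C -> SS; Q -> QQQ becomes Q -> QD, D -> QQ; S -> QQQ becomes S -> QE, E -> QQ.

S -> g | QE; A -> b; B -> g; C -> SS; D -> QQ; E -> QQ; Q -> g | AB | AC | QD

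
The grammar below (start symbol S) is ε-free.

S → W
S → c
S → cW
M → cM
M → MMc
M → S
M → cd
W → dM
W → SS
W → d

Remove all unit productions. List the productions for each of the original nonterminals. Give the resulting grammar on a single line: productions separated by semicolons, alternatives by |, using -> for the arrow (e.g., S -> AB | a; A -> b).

S -> c | d | SS | cW | dM; M -> c | d | SS | cM | cW | cd | dM | MMc; W -> d | SS | dM

Unit productions: M->S, S->W.
Unit pairs (A ⇒* B via units): (M,S), (M,W), (S,W).
S: inherits non-unit rules of {S, W} → SS | c | cW | d | dM.
M: inherits non-unit rules of {M, S, W} → MMc | SS | c | cM | cW | cd | d | dM.
W: inherits non-unit rules of {W} → SS | d | dM.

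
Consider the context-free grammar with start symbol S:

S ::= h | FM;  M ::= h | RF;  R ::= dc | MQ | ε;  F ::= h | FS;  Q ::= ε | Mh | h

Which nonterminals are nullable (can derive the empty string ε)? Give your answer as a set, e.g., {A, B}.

Directly nullable (have an ε-rule): {Q, R}.
Not nullable: F, M, S — each has a terminal in every rule's right-hand side or depends on a non-nullable symbol.

{Q, R}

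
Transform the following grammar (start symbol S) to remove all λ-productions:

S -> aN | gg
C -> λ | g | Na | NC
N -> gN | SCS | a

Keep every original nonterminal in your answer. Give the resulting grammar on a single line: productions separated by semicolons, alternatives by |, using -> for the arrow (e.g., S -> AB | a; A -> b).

S -> aN | gg; C -> N | g | NC | Na; N -> a | SS | gN | SCS

Nullable set: {C}.
Drop C -> λ.
C -> NC: C nullable, giving N | NC.
N -> SCS: C nullable, giving SCS | SS.
Unchanged (no nullable symbols): S -> aN; S -> gg; C -> Na; C -> g; N -> a; N -> gN.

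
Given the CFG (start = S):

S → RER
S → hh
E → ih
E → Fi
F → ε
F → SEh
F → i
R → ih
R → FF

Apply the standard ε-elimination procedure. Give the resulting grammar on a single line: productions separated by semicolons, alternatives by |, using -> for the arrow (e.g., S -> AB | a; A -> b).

S -> E | ER | RE | hh | RER; E -> i | Fi | ih; F -> i | SEh; R -> F | FF | ih

Nullable set: {F, R}.
S -> RER: R, R nullable, giving E | ER | RE | RER.
E -> Fi: F nullable, giving Fi | i.
Drop F -> ε.
R -> FF: F, F nullable, giving F | FF.
Unchanged (no nullable symbols): S -> hh; E -> ih; F -> SEh; F -> i; R -> ih.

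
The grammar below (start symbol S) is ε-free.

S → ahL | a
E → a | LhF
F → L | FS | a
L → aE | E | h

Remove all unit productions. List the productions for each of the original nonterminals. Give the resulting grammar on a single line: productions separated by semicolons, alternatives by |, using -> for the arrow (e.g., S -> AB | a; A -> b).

Unit productions: F->L, L->E.
Unit pairs (A ⇒* B via units): (F,E), (F,L), (L,E).
S: inherits non-unit rules of {S} → a | ahL.
E: inherits non-unit rules of {E} → LhF | a.
F: inherits non-unit rules of {E, F, L} → FS | LhF | a | aE | h.
L: inherits non-unit rules of {E, L} → LhF | a | aE | h.

S -> a | ahL; E -> a | LhF; F -> a | h | FS | aE | LhF; L -> a | h | aE | LhF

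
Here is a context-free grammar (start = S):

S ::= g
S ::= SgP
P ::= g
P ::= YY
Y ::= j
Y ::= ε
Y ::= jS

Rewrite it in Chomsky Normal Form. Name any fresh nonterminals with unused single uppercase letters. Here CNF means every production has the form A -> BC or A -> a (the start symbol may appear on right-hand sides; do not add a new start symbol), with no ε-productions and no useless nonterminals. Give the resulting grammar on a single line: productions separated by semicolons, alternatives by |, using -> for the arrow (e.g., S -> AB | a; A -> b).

Nullable: {P, Y}; after ε-elimination: S -> g | Sg | SgP; P -> Y | g | YY; Y -> j | jS.
After unit-elimination: S -> g | Sg | SgP; P -> g | j | YY | jS; Y -> j | jS.
TERM: introduce B -> g, A -> j and substitute in every rule of length ≥2.
BIN: S -> SBP becomes S -> SC, C -> BP.

S -> g | SB | SC; A -> j; B -> g; C -> BP; P -> g | j | AS | YY; Y -> j | AS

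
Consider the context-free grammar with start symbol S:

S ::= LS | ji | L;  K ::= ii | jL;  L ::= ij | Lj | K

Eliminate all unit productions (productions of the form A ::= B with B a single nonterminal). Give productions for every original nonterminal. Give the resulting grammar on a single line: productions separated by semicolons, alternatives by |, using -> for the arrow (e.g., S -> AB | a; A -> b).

Unit productions: L->K, S->L.
Unit pairs (A ⇒* B via units): (L,K), (S,K), (S,L).
S: inherits non-unit rules of {K, L, S} → LS | Lj | ii | ij | jL | ji.
K: inherits non-unit rules of {K} → ii | jL.
L: inherits non-unit rules of {K, L} → Lj | ii | ij | jL.

S -> LS | Lj | ii | ij | jL | ji; K -> ii | jL; L -> Lj | ii | ij | jL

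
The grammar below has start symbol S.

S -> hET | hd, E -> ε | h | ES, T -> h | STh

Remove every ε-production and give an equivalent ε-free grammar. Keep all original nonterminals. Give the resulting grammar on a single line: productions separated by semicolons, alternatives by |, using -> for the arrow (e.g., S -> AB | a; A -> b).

Nullable set: {E}.
S -> hET: E nullable, giving hET | hT.
Drop E -> ε.
E -> ES: E nullable, giving ES | S.
Unchanged (no nullable symbols): S -> hd; E -> h; T -> STh; T -> h.

S -> hT | hd | hET; E -> S | h | ES; T -> h | STh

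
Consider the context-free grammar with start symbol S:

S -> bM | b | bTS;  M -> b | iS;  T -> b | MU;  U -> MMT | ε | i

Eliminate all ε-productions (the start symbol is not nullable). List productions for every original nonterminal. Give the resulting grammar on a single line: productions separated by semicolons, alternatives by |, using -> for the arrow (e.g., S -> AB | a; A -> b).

Nullable set: {U}.
T -> MU: U nullable, giving M | MU.
Drop U -> ε.
Unchanged (no nullable symbols): S -> b; S -> bM; S -> bTS; M -> b; M -> iS; T -> b; U -> MMT; U -> i.

S -> b | bM | bTS; M -> b | iS; T -> M | b | MU; U -> i | MMT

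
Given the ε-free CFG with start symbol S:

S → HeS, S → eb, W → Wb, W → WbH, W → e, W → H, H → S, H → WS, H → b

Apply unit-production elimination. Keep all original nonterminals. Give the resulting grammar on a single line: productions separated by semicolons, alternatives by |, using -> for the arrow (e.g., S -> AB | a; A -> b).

Unit productions: H->S, W->H.
Unit pairs (A ⇒* B via units): (H,S), (W,H), (W,S).
S: inherits non-unit rules of {S} → HeS | eb.
H: inherits non-unit rules of {H, S} → HeS | WS | b | eb.
W: inherits non-unit rules of {H, S, W} → HeS | WS | Wb | WbH | b | e | eb.

S -> eb | HeS; H -> b | WS | eb | HeS; W -> b | e | WS | Wb | eb | HeS | WbH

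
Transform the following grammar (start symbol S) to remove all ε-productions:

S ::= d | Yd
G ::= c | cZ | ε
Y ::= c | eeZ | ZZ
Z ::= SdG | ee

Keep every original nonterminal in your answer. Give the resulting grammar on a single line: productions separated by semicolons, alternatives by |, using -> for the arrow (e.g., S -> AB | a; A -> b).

S -> d | Yd; G -> c | cZ; Y -> c | ZZ | eeZ; Z -> Sd | ee | SdG

Nullable set: {G}.
Drop G -> ε.
Z -> SdG: G nullable, giving Sd | SdG.
Unchanged (no nullable symbols): S -> Yd; S -> d; G -> c; G -> cZ; Y -> ZZ; Y -> c; Y -> eeZ; Z -> ee.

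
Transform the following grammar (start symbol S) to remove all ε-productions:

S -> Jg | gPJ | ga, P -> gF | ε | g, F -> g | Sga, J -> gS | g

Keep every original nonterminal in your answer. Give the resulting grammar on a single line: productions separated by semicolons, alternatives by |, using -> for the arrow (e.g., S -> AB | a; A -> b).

Nullable set: {P}.
S -> gPJ: P nullable, giving gJ | gPJ.
Drop P -> ε.
Unchanged (no nullable symbols): S -> Jg; S -> ga; F -> Sga; F -> g; J -> g; J -> gS; P -> g; P -> gF.

S -> Jg | gJ | ga | gPJ; F -> g | Sga; J -> g | gS; P -> g | gF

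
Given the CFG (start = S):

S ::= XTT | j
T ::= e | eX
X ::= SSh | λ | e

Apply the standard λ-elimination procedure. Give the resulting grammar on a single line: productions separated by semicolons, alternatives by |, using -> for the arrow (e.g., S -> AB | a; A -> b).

S -> j | TT | XTT; T -> e | eX; X -> e | SSh

Nullable set: {X}.
S -> XTT: X nullable, giving TT | XTT.
T -> eX: X nullable, giving e | eX.
Drop X -> λ.
Unchanged (no nullable symbols): S -> j; T -> e; X -> SSh; X -> e.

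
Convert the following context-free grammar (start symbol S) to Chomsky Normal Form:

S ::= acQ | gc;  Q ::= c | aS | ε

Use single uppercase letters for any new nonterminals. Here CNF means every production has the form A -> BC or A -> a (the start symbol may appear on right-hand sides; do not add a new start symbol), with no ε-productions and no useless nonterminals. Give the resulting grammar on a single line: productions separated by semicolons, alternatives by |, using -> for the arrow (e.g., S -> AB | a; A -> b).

Nullable: {Q}; after ε-elimination: S -> ac | gc | acQ; Q -> c | aS.
No unit productions to eliminate.
TERM: introduce A -> a, B -> c, C -> g and substitute in every rule of length ≥2.
BIN: S -> ABQ becomes S -> AD, D -> BQ.

S -> AB | AD | CB; A -> a; B -> c; C -> g; D -> BQ; Q -> c | AS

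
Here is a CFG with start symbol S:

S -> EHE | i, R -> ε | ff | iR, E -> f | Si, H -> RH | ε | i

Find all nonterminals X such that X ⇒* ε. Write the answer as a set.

{H, R}

Directly nullable (have an ε-rule): {H, R}.
Not nullable: E, S — each has a terminal in every rule's right-hand side or depends on a non-nullable symbol.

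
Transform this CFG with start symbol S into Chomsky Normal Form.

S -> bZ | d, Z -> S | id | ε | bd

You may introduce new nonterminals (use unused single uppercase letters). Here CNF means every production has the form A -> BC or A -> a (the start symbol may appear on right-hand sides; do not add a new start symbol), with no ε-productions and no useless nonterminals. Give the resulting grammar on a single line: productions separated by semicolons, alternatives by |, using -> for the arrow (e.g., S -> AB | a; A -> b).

Nullable: {Z}; after ε-elimination: S -> b | d | bZ; Z -> S | bd | id.
After unit-elimination: S -> b | d | bZ; Z -> b | d | bZ | bd | id.
TERM: introduce A -> b, B -> d, C -> i and substitute in every rule of length ≥2.

S -> b | d | AZ; A -> b; B -> d; C -> i; Z -> b | d | AB | AZ | CB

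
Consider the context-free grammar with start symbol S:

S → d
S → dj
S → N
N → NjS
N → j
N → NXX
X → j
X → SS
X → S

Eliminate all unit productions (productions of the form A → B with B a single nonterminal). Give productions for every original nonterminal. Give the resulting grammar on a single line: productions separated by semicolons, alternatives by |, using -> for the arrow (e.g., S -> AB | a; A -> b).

S -> d | j | dj | NXX | NjS; N -> j | NXX | NjS; X -> d | j | SS | dj | NXX | NjS

Unit productions: S->N, X->S.
Unit pairs (A ⇒* B via units): (S,N), (X,N), (X,S).
S: inherits non-unit rules of {N, S} → NXX | NjS | d | dj | j.
N: inherits non-unit rules of {N} → NXX | NjS | j.
X: inherits non-unit rules of {N, S, X} → NXX | NjS | SS | d | dj | j.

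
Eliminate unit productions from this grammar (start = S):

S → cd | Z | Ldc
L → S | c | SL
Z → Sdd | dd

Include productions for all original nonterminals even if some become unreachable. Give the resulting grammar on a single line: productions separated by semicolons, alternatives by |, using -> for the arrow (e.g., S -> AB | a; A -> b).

Unit productions: L->S, S->Z.
Unit pairs (A ⇒* B via units): (L,S), (L,Z), (S,Z).
S: inherits non-unit rules of {S, Z} → Ldc | Sdd | cd | dd.
L: inherits non-unit rules of {L, S, Z} → Ldc | SL | Sdd | c | cd | dd.
Z: inherits non-unit rules of {Z} → Sdd | dd.

S -> cd | dd | Ldc | Sdd; L -> c | SL | cd | dd | Ldc | Sdd; Z -> dd | Sdd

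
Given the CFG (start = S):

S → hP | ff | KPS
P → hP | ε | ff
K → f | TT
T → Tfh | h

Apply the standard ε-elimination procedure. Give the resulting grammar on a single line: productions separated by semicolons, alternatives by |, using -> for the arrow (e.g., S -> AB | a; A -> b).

Nullable set: {P}.
S -> KPS: P nullable, giving KPS | KS.
S -> hP: P nullable, giving h | hP.
Drop P -> ε.
P -> hP: P nullable, giving h | hP.
Unchanged (no nullable symbols): S -> ff; K -> TT; K -> f; P -> ff; T -> Tfh; T -> h.

S -> h | KS | ff | hP | KPS; K -> f | TT; P -> h | ff | hP; T -> h | Tfh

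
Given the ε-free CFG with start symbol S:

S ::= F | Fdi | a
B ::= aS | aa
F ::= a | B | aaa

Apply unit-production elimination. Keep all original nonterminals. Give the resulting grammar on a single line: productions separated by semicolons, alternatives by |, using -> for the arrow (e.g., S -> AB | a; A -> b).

S -> a | aS | aa | Fdi | aaa; B -> aS | aa; F -> a | aS | aa | aaa

Unit productions: F->B, S->F.
Unit pairs (A ⇒* B via units): (F,B), (S,B), (S,F).
S: inherits non-unit rules of {B, F, S} → Fdi | a | aS | aa | aaa.
B: inherits non-unit rules of {B} → aS | aa.
F: inherits non-unit rules of {B, F} → a | aS | aa | aaa.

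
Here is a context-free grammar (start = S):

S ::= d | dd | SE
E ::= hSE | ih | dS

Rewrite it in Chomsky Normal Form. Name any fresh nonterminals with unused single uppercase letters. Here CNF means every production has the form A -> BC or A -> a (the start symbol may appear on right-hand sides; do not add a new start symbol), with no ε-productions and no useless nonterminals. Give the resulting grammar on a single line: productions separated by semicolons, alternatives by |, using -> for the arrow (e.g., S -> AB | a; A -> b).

No ε-productions.
No unit productions to eliminate.
TERM: introduce A -> d, B -> h, C -> i and substitute in every rule of length ≥2.
BIN: E -> BSE becomes E -> BD, D -> SE.

S -> d | AA | SE; A -> d; B -> h; C -> i; D -> SE; E -> AS | BD | CB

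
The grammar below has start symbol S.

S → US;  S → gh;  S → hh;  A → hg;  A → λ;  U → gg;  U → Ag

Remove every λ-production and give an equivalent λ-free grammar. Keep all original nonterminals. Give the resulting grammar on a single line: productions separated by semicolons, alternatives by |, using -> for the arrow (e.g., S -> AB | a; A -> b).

Nullable set: {A}.
Drop A -> λ.
U -> Ag: A nullable, giving Ag | g.
Unchanged (no nullable symbols): S -> US; S -> gh; S -> hh; A -> hg; U -> gg.

S -> US | gh | hh; A -> hg; U -> g | Ag | gg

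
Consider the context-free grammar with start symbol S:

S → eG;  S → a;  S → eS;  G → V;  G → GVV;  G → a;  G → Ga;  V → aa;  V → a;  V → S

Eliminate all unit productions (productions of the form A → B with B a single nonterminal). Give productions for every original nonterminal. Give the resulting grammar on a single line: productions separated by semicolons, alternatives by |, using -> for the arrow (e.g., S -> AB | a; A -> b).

Unit productions: G->V, V->S.
Unit pairs (A ⇒* B via units): (G,S), (G,V), (V,S).
S: inherits non-unit rules of {S} → a | eG | eS.
G: inherits non-unit rules of {G, S, V} → GVV | Ga | a | aa | eG | eS.
V: inherits non-unit rules of {S, V} → a | aa | eG | eS.

S -> a | eG | eS; G -> a | Ga | aa | eG | eS | GVV; V -> a | aa | eG | eS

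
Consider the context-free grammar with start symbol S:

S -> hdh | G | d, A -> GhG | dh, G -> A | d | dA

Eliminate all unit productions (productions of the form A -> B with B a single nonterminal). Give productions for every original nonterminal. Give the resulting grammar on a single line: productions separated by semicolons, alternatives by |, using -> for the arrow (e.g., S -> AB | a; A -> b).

S -> d | dA | dh | GhG | hdh; A -> dh | GhG; G -> d | dA | dh | GhG

Unit productions: G->A, S->G.
Unit pairs (A ⇒* B via units): (G,A), (S,A), (S,G).
S: inherits non-unit rules of {A, G, S} → GhG | d | dA | dh | hdh.
A: inherits non-unit rules of {A} → GhG | dh.
G: inherits non-unit rules of {A, G} → GhG | d | dA | dh.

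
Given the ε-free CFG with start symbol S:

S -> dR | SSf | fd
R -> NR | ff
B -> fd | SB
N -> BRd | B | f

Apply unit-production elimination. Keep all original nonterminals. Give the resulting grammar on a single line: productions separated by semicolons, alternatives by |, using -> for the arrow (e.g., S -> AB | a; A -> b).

Unit productions: N->B.
Unit pairs (A ⇒* B via units): (N,B).
S: inherits non-unit rules of {S} → SSf | dR | fd.
B: inherits non-unit rules of {B} → SB | fd.
N: inherits non-unit rules of {B, N} → BRd | SB | f | fd.
R: inherits non-unit rules of {R} → NR | ff.

S -> dR | fd | SSf; B -> SB | fd; N -> f | SB | fd | BRd; R -> NR | ff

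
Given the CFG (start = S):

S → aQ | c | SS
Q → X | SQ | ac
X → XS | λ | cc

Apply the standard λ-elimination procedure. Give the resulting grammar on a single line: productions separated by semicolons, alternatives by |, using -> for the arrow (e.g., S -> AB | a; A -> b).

Nullable set: {Q, X}.
S -> aQ: Q nullable, giving a | aQ.
Q -> SQ: Q nullable, giving S | SQ.
Q -> X: X nullable, giving X.
Drop X -> λ.
X -> XS: X nullable, giving S | XS.
Unchanged (no nullable symbols): S -> SS; S -> c; Q -> ac; X -> cc.

S -> a | c | SS | aQ; Q -> S | X | SQ | ac; X -> S | XS | cc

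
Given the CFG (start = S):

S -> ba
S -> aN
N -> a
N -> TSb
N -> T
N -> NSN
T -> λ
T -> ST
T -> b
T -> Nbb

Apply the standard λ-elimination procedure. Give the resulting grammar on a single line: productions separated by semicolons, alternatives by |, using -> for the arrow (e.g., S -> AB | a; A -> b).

Nullable set: {N, T}.
S -> aN: N nullable, giving a | aN.
N -> NSN: N, N nullable, giving NS | NSN | S | SN.
N -> T: T nullable, giving T.
N -> TSb: T nullable, giving Sb | TSb.
Drop T -> λ.
T -> Nbb: N nullable, giving Nbb | bb.
T -> ST: T nullable, giving S | ST.
Unchanged (no nullable symbols): S -> ba; N -> a; T -> b.

S -> a | aN | ba; N -> S | T | a | NS | SN | Sb | NSN | TSb; T -> S | b | ST | bb | Nbb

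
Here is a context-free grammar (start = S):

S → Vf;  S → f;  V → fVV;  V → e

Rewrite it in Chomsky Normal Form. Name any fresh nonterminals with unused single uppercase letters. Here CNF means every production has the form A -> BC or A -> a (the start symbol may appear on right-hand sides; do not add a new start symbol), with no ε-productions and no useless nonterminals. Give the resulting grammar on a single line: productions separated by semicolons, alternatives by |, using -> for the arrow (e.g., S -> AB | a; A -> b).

No ε-productions.
No unit productions to eliminate.
TERM: introduce A -> f and substitute in every rule of length ≥2.
BIN: V -> AVV becomes V -> AB, B -> VV.

S -> f | VA; A -> f; B -> VV; V -> e | AB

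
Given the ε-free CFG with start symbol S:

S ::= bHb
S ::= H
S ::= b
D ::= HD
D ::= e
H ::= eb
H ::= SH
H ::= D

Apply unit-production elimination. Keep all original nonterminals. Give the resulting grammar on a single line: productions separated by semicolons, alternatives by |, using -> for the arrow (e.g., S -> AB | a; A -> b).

Unit productions: H->D, S->H.
Unit pairs (A ⇒* B via units): (H,D), (S,D), (S,H).
S: inherits non-unit rules of {D, H, S} → HD | SH | b | bHb | e | eb.
D: inherits non-unit rules of {D} → HD | e.
H: inherits non-unit rules of {D, H} → HD | SH | e | eb.

S -> b | e | HD | SH | eb | bHb; D -> e | HD; H -> e | HD | SH | eb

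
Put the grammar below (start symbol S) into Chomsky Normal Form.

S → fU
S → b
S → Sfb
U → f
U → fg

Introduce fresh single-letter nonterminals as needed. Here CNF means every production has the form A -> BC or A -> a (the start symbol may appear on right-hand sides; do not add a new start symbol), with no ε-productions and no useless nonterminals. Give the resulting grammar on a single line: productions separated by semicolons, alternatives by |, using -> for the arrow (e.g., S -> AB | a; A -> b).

S -> b | AU | SD; A -> f; B -> b; C -> g; D -> AB; U -> f | AC

No ε-productions.
No unit productions to eliminate.
TERM: introduce B -> b, A -> f, C -> g and substitute in every rule of length ≥2.
BIN: S -> SAB becomes S -> SD, D -> AB.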